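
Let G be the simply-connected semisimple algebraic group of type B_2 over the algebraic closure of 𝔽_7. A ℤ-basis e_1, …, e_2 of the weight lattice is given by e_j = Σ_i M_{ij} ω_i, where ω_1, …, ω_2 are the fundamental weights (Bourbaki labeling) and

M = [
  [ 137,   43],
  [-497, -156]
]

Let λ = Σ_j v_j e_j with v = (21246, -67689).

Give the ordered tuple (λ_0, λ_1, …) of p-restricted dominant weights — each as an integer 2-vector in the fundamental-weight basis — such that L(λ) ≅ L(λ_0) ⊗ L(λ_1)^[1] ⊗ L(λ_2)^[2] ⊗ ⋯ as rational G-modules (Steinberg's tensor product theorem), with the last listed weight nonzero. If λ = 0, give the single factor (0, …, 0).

Converting to the ω-basis (c_i = row i of M dotted with v = (21246, -67689)):
  c_1 = (137)·(21246) + (43)·(-67689) = 75
  c_2 = (-497)·(21246) + (-156)·(-67689) = 222
Expand coordinatewise in base 7:
  c_1 = 75 = 5·7^0 + 3·7^1 + 1·7^2
  c_2 = 222 = 5·7^0 + 3·7^1 + 4·7^2
Factor λ_0 = (5, 5)
Factor λ_1 = (3, 3)
Factor λ_2 = (1, 4)

((5, 5), (3, 3), (1, 4))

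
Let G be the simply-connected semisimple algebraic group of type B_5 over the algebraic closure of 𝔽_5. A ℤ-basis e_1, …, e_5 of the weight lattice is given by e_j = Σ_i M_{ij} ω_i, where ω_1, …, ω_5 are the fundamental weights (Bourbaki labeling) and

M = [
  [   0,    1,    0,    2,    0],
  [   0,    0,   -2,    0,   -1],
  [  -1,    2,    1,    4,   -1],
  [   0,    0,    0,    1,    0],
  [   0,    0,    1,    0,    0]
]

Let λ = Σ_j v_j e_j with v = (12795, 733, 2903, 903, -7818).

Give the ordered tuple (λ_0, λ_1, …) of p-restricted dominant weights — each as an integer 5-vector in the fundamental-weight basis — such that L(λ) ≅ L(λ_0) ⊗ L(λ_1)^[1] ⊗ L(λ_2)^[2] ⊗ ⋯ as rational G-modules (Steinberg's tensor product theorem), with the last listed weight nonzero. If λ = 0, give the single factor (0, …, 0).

In the fundamental-weight basis, λ has coordinates c = M·v (v = (12795, 733, 2903, 903, -7818)):
  c_1 = (0)·(12795) + (1)·(733) + (0)·(2903) + (2)·(903) + (0)·(-7818) = 2539
  c_2 = (0)·(12795) + (0)·(733) + (-2)·(2903) + (0)·(903) + (-1)·(-7818) = 2012
  c_3 = (-1)·(12795) + (2)·(733) + (1)·(2903) + (4)·(903) + (-1)·(-7818) = 3004
  c_4 = (0)·(12795) + (0)·(733) + (0)·(2903) + (1)·(903) + (0)·(-7818) = 903
  c_5 = (0)·(12795) + (0)·(733) + (1)·(2903) + (0)·(903) + (0)·(-7818) = 2903
Base-5 expansion of each c_i:
  c_1 = 2539 = 4·5^0 + 2·5^1 + 1·5^2 + 0·5^3 + 4·5^4
  c_2 = 2012 = 2·5^0 + 2·5^1 + 0·5^2 + 1·5^3 + 3·5^4
  c_3 = 3004 = 4·5^0 + 0·5^1 + 0·5^2 + 4·5^3 + 4·5^4
  c_4 = 903 = 3·5^0 + 0·5^1 + 1·5^2 + 2·5^3 + 1·5^4
  c_5 = 2903 = 3·5^0 + 0·5^1 + 1·5^2 + 3·5^3 + 4·5^4
Factor λ_0 = (4, 2, 4, 3, 3)
Factor λ_1 = (2, 2, 0, 0, 0)
Factor λ_2 = (1, 0, 0, 1, 1)
Factor λ_3 = (0, 1, 4, 2, 3)
Factor λ_4 = (4, 3, 4, 1, 4)

((4, 2, 4, 3, 3), (2, 2, 0, 0, 0), (1, 0, 0, 1, 1), (0, 1, 4, 2, 3), (4, 3, 4, 1, 4))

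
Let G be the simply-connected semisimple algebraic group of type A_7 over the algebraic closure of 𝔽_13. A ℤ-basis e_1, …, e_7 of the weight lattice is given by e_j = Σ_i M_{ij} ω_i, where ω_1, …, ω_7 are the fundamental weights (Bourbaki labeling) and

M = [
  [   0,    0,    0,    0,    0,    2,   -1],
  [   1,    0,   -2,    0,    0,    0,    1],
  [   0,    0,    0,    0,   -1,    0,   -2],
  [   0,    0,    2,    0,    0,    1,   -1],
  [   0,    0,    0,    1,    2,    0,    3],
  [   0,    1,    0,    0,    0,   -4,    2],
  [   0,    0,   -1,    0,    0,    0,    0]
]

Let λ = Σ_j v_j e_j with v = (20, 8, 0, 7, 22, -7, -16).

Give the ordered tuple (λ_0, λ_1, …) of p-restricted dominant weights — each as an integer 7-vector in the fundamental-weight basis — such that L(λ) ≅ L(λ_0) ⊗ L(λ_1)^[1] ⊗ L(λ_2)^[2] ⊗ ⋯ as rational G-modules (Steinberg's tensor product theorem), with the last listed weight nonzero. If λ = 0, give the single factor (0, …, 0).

((2, 4, 10, 9, 3, 4, 0),)

Change of basis e → ω: c = M·v where v = (20, 8, 0, 7, 22, -7, -16):
  c_1 = 0*20 + 0*8 + 0*0 + 0*7 + 0*22 + 2*-7 + -1*-16 = 2
  c_2 = 1*20 + 0*8 + -2*0 + 0*7 + 0*22 + 0*-7 + 1*-16 = 4
  c_3 = 0*20 + 0*8 + 0*0 + 0*7 + -1*22 + 0*-7 + -2*-16 = 10
  c_4 = 0*20 + 0*8 + 2*0 + 0*7 + 0*22 + 1*-7 + -1*-16 = 9
  c_5 = 0*20 + 0*8 + 0*0 + 1*7 + 2*22 + 0*-7 + 3*-16 = 3
  c_6 = 0*20 + 1*8 + 0*0 + 0*7 + 0*22 + -4*-7 + 2*-16 = 4
  c_7 = 0*20 + 0*8 + -1*0 + 0*7 + 0*22 + 0*-7 + 0*-16 = 0
Base-13 expansion of each c_i:
  c_1 = 2 = 2·13^0
  c_2 = 4 = 4·13^0
  c_3 = 10 = 10·13^0
  c_4 = 9 = 9·13^0
  c_5 = 3 = 3·13^0
  c_6 = 4 = 4·13^0
  c_7 = 0
Factor λ_0 = (2, 4, 10, 9, 3, 4, 0)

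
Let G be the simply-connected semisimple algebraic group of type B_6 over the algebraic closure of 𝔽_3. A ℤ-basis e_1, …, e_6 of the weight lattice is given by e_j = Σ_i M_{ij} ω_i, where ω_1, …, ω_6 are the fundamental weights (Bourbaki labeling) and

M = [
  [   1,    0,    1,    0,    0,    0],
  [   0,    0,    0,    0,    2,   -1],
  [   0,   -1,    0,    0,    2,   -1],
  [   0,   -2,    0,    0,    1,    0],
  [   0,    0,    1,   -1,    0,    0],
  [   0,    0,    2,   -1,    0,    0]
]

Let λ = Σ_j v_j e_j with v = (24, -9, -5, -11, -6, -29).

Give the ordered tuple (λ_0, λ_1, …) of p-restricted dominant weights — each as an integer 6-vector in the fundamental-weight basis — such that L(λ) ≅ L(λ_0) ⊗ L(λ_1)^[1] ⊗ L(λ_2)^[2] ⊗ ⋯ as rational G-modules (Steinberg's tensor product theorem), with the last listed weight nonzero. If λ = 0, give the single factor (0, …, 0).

((1, 2, 2, 0, 0, 1), (0, 2, 2, 1, 2, 0), (2, 1, 2, 1, 0, 0))

Converting to the ω-basis (c_i = row i of M dotted with v = (24, -9, -5, -11, -6, -29)):
  c_1 = 1·24 + (0)·(-9) + (1)·(-5) + (0)·(-11) + (0)·(-6) + (0)·(-29) = 19
  c_2 = 0·24 + (0)·(-9) + (0)·(-5) + (0)·(-11) + (2)·(-6) + (-1)·(-29) = 17
  c_3 = 0·24 + (-1)·(-9) + (0)·(-5) + (0)·(-11) + (2)·(-6) + (-1)·(-29) = 26
  c_4 = 0·24 + (-2)·(-9) + (0)·(-5) + (0)·(-11) + (1)·(-6) + (0)·(-29) = 12
  c_5 = 0·24 + (0)·(-9) + (1)·(-5) + (-1)·(-11) + (0)·(-6) + (0)·(-29) = 6
  c_6 = 0·24 + (0)·(-9) + (2)·(-5) + (-1)·(-11) + (0)·(-6) + (0)·(-29) = 1
p = 3; digits c_i = Σ_j d_{ij}·3^j, 0 ≤ d_{ij} < 3:
  c_1 = 19 = 1·3^0 + 0·3^1 + 2·3^2
  c_2 = 17 = 2·3^0 + 2·3^1 + 1·3^2
  c_3 = 26 = 2·3^0 + 2·3^1 + 2·3^2
  c_4 = 12 = 0·3^0 + 1·3^1 + 1·3^2
  c_5 = 6 = 0·3^0 + 2·3^1
  c_6 = 1 = 1·3^0
Factor λ_0 = (1, 2, 2, 0, 0, 1)
Factor λ_1 = (0, 2, 2, 1, 2, 0)
Factor λ_2 = (2, 1, 2, 1, 0, 0)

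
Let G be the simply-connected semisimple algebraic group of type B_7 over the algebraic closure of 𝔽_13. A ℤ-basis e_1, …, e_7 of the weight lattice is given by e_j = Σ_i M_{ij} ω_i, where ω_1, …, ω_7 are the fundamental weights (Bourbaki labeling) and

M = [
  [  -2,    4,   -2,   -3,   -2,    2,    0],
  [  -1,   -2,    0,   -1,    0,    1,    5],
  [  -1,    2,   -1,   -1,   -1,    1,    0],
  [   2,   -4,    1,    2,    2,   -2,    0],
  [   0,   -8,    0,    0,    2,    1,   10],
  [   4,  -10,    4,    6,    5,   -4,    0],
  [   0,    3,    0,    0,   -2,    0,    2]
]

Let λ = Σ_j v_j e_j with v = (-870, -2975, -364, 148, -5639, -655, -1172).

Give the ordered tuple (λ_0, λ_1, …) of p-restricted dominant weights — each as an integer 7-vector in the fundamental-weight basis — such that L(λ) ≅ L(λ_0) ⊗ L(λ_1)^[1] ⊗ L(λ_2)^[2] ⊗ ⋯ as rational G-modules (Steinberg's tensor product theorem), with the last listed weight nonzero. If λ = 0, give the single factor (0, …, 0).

((1, 1, 3, 7, 4, 10, 9), (7, 12, 9, 9, 11, 9, 0))

Converting to the ω-basis (c_i = row i of M dotted with v = (-870, -2975, -364, 148, -5639, -655, -1172)):
  c_1 = (-2)·(-870) + (4)·(-2975) + (-2)·(-364) + (-3)·(148) + (-2)·(-5639) + (2)·(-655) + (0)·(-1172) = 92
  c_2 = (-1)·(-870) + (-2)·(-2975) + (0)·(-364) + (-1)·(148) + (0)·(-5639) + (1)·(-655) + (5)·(-1172) = 157
  c_3 = (-1)·(-870) + (2)·(-2975) + (-1)·(-364) + (-1)·(148) + (-1)·(-5639) + (1)·(-655) + (0)·(-1172) = 120
  c_4 = (2)·(-870) + (-4)·(-2975) + (1)·(-364) + 2·148 + (2)·(-5639) + (-2)·(-655) + (0)·(-1172) = 124
  c_5 = (0)·(-870) + (-8)·(-2975) + (0)·(-364) + 0·148 + (2)·(-5639) + (1)·(-655) + (10)·(-1172) = 147
  c_6 = (4)·(-870) + (-10)·(-2975) + (4)·(-364) + 6·148 + (5)·(-5639) + (-4)·(-655) + (0)·(-1172) = 127
  c_7 = (0)·(-870) + (3)·(-2975) + (0)·(-364) + 0·148 + (-2)·(-5639) + (0)·(-655) + (2)·(-1172) = 9
p = 13; digits c_i = Σ_j d_{ij}·13^j, 0 ≤ d_{ij} < 13:
  c_1 = 92 = 1·13^0 + 7·13^1
  c_2 = 157 = 1·13^0 + 12·13^1
  c_3 = 120 = 3·13^0 + 9·13^1
  c_4 = 124 = 7·13^0 + 9·13^1
  c_5 = 147 = 4·13^0 + 11·13^1
  c_6 = 127 = 10·13^0 + 9·13^1
  c_7 = 9 = 9·13^0
p-restricted factor λ_0 = (1, 1, 3, 7, 4, 10, 9)
p-restricted factor λ_1 = (7, 12, 9, 9, 11, 9, 0)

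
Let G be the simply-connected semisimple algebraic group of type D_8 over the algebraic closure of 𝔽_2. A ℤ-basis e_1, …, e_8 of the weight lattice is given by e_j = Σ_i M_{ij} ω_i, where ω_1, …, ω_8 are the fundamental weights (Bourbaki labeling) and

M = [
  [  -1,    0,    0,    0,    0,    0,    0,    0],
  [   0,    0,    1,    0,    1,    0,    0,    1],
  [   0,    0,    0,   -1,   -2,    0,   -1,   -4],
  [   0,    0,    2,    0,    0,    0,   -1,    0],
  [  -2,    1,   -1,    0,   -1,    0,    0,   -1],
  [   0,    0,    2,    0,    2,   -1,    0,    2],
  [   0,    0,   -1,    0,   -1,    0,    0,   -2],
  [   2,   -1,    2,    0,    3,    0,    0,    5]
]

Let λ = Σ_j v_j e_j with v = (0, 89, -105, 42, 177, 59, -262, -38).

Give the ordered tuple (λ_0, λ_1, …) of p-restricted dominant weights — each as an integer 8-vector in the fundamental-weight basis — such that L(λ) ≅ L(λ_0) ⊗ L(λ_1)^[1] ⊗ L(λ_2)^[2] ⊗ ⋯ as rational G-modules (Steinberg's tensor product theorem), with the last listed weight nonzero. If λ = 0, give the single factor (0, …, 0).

Converting to the ω-basis (c_i = row i of M dotted with v = (0, 89, -105, 42, 177, 59, -262, -38)):
  c_1 = -1*0 + 0*89 + 0*-105 + 0*42 + 0*177 + 0*59 + 0*-262 + 0*-38 = 0
  c_2 = 0*0 + 0*89 + 1*-105 + 0*42 + 1*177 + 0*59 + 0*-262 + 1*-38 = 34
  c_3 = 0*0 + 0*89 + 0*-105 + -1*42 + -2*177 + 0*59 + -1*-262 + -4*-38 = 18
  c_4 = 0*0 + 0*89 + 2*-105 + 0*42 + 0*177 + 0*59 + -1*-262 + 0*-38 = 52
  c_5 = -2*0 + 1*89 + -1*-105 + 0*42 + -1*177 + 0*59 + 0*-262 + -1*-38 = 55
  c_6 = 0*0 + 0*89 + 2*-105 + 0*42 + 2*177 + -1*59 + 0*-262 + 2*-38 = 9
  c_7 = 0*0 + 0*89 + -1*-105 + 0*42 + -1*177 + 0*59 + 0*-262 + -2*-38 = 4
  c_8 = 2*0 + -1*89 + 2*-105 + 0*42 + 3*177 + 0*59 + 0*-262 + 5*-38 = 42
p = 2; digits c_i = Σ_j d_{ij}·2^j, 0 ≤ d_{ij} < 2:
  c_1 = 0
  c_2 = 34 = 0·2^0 + 1·2^1 + 0·2^2 + 0·2^3 + 0·2^4 + 1·2^5
  c_3 = 18 = 0·2^0 + 1·2^1 + 0·2^2 + 0·2^3 + 1·2^4
  c_4 = 52 = 0·2^0 + 0·2^1 + 1·2^2 + 0·2^3 + 1·2^4 + 1·2^5
  c_5 = 55 = 1·2^0 + 1·2^1 + 1·2^2 + 0·2^3 + 1·2^4 + 1·2^5
  c_6 = 9 = 1·2^0 + 0·2^1 + 0·2^2 + 1·2^3
  c_7 = 4 = 0·2^0 + 0·2^1 + 1·2^2
  c_8 = 42 = 0·2^0 + 1·2^1 + 0·2^2 + 1·2^3 + 0·2^4 + 1·2^5
λ_0 = (0, 0, 0, 0, 1, 1, 0, 0)
λ_1 = (0, 1, 1, 0, 1, 0, 0, 1)
λ_2 = (0, 0, 0, 1, 1, 0, 1, 0)
λ_3 = (0, 0, 0, 0, 0, 1, 0, 1)
λ_4 = (0, 0, 1, 1, 1, 0, 0, 0)
λ_5 = (0, 1, 0, 1, 1, 0, 0, 1)

((0, 0, 0, 0, 1, 1, 0, 0), (0, 1, 1, 0, 1, 0, 0, 1), (0, 0, 0, 1, 1, 0, 1, 0), (0, 0, 0, 0, 0, 1, 0, 1), (0, 0, 1, 1, 1, 0, 0, 0), (0, 1, 0, 1, 1, 0, 0, 1))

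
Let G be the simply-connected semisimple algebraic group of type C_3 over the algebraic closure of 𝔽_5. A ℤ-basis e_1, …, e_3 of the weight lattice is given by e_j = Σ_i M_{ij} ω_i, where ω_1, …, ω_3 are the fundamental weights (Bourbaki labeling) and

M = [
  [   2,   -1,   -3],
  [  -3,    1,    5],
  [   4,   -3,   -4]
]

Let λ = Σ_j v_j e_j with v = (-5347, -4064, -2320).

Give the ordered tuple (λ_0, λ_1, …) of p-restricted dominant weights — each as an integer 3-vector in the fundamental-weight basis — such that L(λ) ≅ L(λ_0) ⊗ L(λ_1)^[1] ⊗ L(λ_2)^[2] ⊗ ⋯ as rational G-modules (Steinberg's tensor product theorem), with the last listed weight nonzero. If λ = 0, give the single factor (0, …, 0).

((0, 2, 4), (1, 0, 1), (3, 0, 3), (2, 3, 0))

Change of basis e → ω: c = M·v where v = (-5347, -4064, -2320):
  c_1 = (2)·(-5347) + (-1)·(-4064) + (-3)·(-2320) = 330
  c_2 = (-3)·(-5347) + (1)·(-4064) + (5)·(-2320) = 377
  c_3 = (4)·(-5347) + (-3)·(-4064) + (-4)·(-2320) = 84
Writing each c_i in base p = 5:
  c_1 = 330 = 0·5^0 + 1·5^1 + 3·5^2 + 2·5^3
  c_2 = 377 = 2·5^0 + 0·5^1 + 0·5^2 + 3·5^3
  c_3 = 84 = 4·5^0 + 1·5^1 + 3·5^2
λ_0 = (0, 2, 4)
λ_1 = (1, 0, 1)
λ_2 = (3, 0, 3)
λ_3 = (2, 3, 0)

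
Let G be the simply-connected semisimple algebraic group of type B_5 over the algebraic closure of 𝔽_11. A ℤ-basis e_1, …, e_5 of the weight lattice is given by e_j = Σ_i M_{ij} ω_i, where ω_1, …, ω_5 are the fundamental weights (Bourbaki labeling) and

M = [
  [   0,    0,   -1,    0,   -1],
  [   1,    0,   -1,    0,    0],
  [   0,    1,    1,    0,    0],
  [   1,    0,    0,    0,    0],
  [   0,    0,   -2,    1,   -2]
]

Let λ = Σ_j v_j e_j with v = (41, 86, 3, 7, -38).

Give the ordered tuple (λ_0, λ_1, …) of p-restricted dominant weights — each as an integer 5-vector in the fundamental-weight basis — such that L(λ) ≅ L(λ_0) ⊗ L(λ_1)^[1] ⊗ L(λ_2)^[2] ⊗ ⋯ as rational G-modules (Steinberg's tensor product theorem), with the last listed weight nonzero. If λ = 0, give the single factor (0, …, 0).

Compute c_i = Σ_j M_{ij} v_j with v = (41, 86, 3, 7, -38):
  c_1 = 0*41 + 0*86 + -1*3 + 0*7 + -1*-38 = 35
  c_2 = 1*41 + 0*86 + -1*3 + 0*7 + 0*-38 = 38
  c_3 = 0*41 + 1*86 + 1*3 + 0*7 + 0*-38 = 89
  c_4 = 1*41 + 0*86 + 0*3 + 0*7 + 0*-38 = 41
  c_5 = 0*41 + 0*86 + -2*3 + 1*7 + -2*-38 = 77
Writing each c_i in base p = 11:
  c_1 = 35 = 2·11^0 + 3·11^1
  c_2 = 38 = 5·11^0 + 3·11^1
  c_3 = 89 = 1·11^0 + 8·11^1
  c_4 = 41 = 8·11^0 + 3·11^1
  c_5 = 77 = 0·11^0 + 7·11^1
p-restricted factor λ_0 = (2, 5, 1, 8, 0)
p-restricted factor λ_1 = (3, 3, 8, 3, 7)

((2, 5, 1, 8, 0), (3, 3, 8, 3, 7))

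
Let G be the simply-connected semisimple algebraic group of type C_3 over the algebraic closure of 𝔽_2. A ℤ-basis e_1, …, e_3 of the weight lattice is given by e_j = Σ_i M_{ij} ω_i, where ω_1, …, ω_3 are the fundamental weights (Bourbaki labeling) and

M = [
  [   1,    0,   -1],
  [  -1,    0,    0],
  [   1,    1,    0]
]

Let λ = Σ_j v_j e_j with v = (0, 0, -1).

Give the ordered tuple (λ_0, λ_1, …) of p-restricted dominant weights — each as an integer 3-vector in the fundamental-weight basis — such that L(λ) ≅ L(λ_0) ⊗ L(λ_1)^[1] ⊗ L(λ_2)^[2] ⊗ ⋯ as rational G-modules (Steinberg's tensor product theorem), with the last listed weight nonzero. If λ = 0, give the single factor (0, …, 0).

((1, 0, 0),)

ω-coordinates c = M·v, v = (0, 0, -1):
  c_1 = 1*0 + 0*0 + -1*-1 = 1
  c_2 = -1*0 + 0*0 + 0*-1 = 0
  c_3 = 1*0 + 1*0 + 0*-1 = 0
Base-2 expansion of each c_i:
  c_1 = 1 = 1·2^0
  c_2 = 0
  c_3 = 0
λ_0 = (1, 0, 0)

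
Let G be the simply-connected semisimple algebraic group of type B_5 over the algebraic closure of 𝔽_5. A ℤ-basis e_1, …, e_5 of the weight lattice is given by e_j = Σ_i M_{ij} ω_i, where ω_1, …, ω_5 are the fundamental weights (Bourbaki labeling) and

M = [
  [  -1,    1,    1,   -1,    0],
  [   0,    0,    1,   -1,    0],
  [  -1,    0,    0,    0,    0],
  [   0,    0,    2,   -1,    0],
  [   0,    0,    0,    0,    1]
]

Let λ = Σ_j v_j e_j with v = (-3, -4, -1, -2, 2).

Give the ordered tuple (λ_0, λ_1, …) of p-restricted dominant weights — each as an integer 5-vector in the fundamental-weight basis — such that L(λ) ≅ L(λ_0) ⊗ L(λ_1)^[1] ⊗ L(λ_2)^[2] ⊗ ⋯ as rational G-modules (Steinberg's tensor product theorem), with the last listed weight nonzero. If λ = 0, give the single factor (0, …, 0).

((0, 1, 3, 0, 2),)

Change of basis e → ω: c = M·v where v = (-3, -4, -1, -2, 2):
  c_1 = (-1)·(-3) + (1)·(-4) + (1)·(-1) + (-1)·(-2) + 0·2 = 0
  c_2 = (0)·(-3) + (0)·(-4) + (1)·(-1) + (-1)·(-2) + 0·2 = 1
  c_3 = (-1)·(-3) + (0)·(-4) + (0)·(-1) + (0)·(-2) + 0·2 = 3
  c_4 = (0)·(-3) + (0)·(-4) + (2)·(-1) + (-1)·(-2) + 0·2 = 0
  c_5 = (0)·(-3) + (0)·(-4) + (0)·(-1) + (0)·(-2) + 1·2 = 2
Writing each c_i in base p = 5:
  c_1 = 0
  c_2 = 1 = 1·5^0
  c_3 = 3 = 3·5^0
  c_4 = 0
  c_5 = 2 = 2·5^0
p-restricted factor λ_0 = (0, 1, 3, 0, 2)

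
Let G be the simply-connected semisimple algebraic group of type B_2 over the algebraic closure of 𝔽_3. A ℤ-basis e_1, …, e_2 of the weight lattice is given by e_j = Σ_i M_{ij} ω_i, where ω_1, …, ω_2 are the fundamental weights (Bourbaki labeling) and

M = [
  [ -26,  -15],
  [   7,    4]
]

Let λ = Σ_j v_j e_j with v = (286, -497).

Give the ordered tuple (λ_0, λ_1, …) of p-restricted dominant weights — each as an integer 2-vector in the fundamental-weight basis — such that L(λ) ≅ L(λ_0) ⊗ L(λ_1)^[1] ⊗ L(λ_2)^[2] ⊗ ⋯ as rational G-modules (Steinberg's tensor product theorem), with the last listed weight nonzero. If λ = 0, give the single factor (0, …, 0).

Converting to the ω-basis (c_i = row i of M dotted with v = (286, -497)):
  c_1 = -26*286 + -15*-497 = 19
  c_2 = 7*286 + 4*-497 = 14
Expand coordinatewise in base 3:
  c_1 = 19 = 1·3^0 + 0·3^1 + 2·3^2
  c_2 = 14 = 2·3^0 + 1·3^1 + 1·3^2
p-restricted factor λ_0 = (1, 2)
p-restricted factor λ_1 = (0, 1)
p-restricted factor λ_2 = (2, 1)

((1, 2), (0, 1), (2, 1))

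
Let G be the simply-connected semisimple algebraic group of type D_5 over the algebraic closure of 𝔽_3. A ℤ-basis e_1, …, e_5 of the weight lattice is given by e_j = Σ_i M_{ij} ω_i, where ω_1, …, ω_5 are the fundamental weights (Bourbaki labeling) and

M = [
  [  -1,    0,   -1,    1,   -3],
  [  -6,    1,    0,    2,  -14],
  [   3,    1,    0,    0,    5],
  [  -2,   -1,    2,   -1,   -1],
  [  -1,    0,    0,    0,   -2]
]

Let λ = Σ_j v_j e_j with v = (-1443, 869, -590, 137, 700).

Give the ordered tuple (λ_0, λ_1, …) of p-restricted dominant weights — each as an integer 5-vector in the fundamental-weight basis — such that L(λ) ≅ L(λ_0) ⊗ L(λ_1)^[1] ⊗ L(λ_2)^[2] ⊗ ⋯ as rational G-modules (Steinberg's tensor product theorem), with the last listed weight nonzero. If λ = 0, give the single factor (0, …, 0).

((1, 1, 1, 0, 1), (2, 0, 1, 0, 2), (1, 0, 1, 0, 1), (2, 0, 1, 0, 1))

Converting to the ω-basis (c_i = row i of M dotted with v = (-1443, 869, -590, 137, 700)):
  c_1 = (-1)·(-1443) + 0·869 + (-1)·(-590) + 1·137 + (-3)·(700) = 70
  c_2 = (-6)·(-1443) + 1·869 + (0)·(-590) + 2·137 + (-14)·(700) = 1
  c_3 = (3)·(-1443) + 1·869 + (0)·(-590) + 0·137 + 5·700 = 40
  c_4 = (-2)·(-1443) + (-1)·(869) + (2)·(-590) + (-1)·(137) + (-1)·(700) = 0
  c_5 = (-1)·(-1443) + 0·869 + (0)·(-590) + 0·137 + (-2)·(700) = 43
Base-3 expansion of each c_i:
  c_1 = 70 = 1·3^0 + 2·3^1 + 1·3^2 + 2·3^3
  c_2 = 1 = 1·3^0
  c_3 = 40 = 1·3^0 + 1·3^1 + 1·3^2 + 1·3^3
  c_4 = 0
  c_5 = 43 = 1·3^0 + 2·3^1 + 1·3^2 + 1·3^3
p-restricted factor λ_0 = (1, 1, 1, 0, 1)
p-restricted factor λ_1 = (2, 0, 1, 0, 2)
p-restricted factor λ_2 = (1, 0, 1, 0, 1)
p-restricted factor λ_3 = (2, 0, 1, 0, 1)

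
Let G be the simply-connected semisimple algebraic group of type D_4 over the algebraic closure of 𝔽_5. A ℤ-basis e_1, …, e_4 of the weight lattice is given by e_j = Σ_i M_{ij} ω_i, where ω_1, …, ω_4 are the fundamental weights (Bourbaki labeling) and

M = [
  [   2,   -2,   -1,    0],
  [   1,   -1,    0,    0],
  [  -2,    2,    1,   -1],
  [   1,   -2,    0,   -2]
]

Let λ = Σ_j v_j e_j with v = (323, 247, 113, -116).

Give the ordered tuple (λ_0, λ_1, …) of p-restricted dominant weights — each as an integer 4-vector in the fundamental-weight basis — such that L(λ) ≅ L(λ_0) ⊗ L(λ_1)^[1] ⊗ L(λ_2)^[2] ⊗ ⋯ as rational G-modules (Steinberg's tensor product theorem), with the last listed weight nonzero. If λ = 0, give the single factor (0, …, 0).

Change of basis e → ω: c = M·v where v = (323, 247, 113, -116):
  c_1 = 2*323 + -2*247 + -1*113 + 0*-116 = 39
  c_2 = 1*323 + -1*247 + 0*113 + 0*-116 = 76
  c_3 = -2*323 + 2*247 + 1*113 + -1*-116 = 77
  c_4 = 1*323 + -2*247 + 0*113 + -2*-116 = 61
Base-5 expansion of each c_i:
  c_1 = 39 = 4·5^0 + 2·5^1 + 1·5^2
  c_2 = 76 = 1·5^0 + 0·5^1 + 3·5^2
  c_3 = 77 = 2·5^0 + 0·5^1 + 3·5^2
  c_4 = 61 = 1·5^0 + 2·5^1 + 2·5^2
λ_0 = (4, 1, 2, 1)
λ_1 = (2, 0, 0, 2)
λ_2 = (1, 3, 3, 2)

((4, 1, 2, 1), (2, 0, 0, 2), (1, 3, 3, 2))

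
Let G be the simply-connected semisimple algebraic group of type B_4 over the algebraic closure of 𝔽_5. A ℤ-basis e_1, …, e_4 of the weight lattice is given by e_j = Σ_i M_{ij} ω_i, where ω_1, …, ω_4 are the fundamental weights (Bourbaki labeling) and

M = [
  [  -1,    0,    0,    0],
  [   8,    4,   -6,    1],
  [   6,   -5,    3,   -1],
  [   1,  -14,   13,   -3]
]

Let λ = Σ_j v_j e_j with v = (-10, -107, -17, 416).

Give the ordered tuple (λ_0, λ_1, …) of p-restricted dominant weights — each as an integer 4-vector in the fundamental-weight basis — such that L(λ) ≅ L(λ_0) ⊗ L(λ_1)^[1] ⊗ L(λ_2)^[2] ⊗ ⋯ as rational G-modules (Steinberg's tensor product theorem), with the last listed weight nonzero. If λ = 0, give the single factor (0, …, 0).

ω-coordinates c = M·v, v = (-10, -107, -17, 416):
  c_1 = -1*-10 + 0*-107 + 0*-17 + 0*416 = 10
  c_2 = 8*-10 + 4*-107 + -6*-17 + 1*416 = 10
  c_3 = 6*-10 + -5*-107 + 3*-17 + -1*416 = 8
  c_4 = 1*-10 + -14*-107 + 13*-17 + -3*416 = 19
Expand coordinatewise in base 5:
  c_1 = 10 = 0·5^0 + 2·5^1
  c_2 = 10 = 0·5^0 + 2·5^1
  c_3 = 8 = 3·5^0 + 1·5^1
  c_4 = 19 = 4·5^0 + 3·5^1
p-restricted factor λ_0 = (0, 0, 3, 4)
p-restricted factor λ_1 = (2, 2, 1, 3)

((0, 0, 3, 4), (2, 2, 1, 3))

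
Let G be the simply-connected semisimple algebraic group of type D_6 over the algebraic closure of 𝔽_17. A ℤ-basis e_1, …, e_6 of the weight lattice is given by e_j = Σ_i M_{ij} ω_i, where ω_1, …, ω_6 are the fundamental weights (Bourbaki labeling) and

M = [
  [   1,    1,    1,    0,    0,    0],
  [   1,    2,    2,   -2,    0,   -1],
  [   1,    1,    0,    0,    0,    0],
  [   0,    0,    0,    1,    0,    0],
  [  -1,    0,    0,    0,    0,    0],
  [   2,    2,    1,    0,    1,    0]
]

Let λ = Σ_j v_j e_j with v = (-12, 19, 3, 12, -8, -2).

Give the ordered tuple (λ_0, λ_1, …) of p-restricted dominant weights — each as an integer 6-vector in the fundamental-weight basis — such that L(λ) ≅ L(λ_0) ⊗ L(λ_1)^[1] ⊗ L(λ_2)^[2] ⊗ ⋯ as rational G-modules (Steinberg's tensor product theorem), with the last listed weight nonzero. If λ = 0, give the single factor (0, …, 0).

ω-coordinates c = M·v, v = (-12, 19, 3, 12, -8, -2):
  c_1 = 1*-12 + 1*19 + 1*3 + 0*12 + 0*-8 + 0*-2 = 10
  c_2 = 1*-12 + 2*19 + 2*3 + -2*12 + 0*-8 + -1*-2 = 10
  c_3 = 1*-12 + 1*19 + 0*3 + 0*12 + 0*-8 + 0*-2 = 7
  c_4 = 0*-12 + 0*19 + 0*3 + 1*12 + 0*-8 + 0*-2 = 12
  c_5 = -1*-12 + 0*19 + 0*3 + 0*12 + 0*-8 + 0*-2 = 12
  c_6 = 2*-12 + 2*19 + 1*3 + 0*12 + 1*-8 + 0*-2 = 9
Base-17 expansion of each c_i:
  c_1 = 10 = 10·17^0
  c_2 = 10 = 10·17^0
  c_3 = 7 = 7·17^0
  c_4 = 12 = 12·17^0
  c_5 = 12 = 12·17^0
  c_6 = 9 = 9·17^0
Factor λ_0 = (10, 10, 7, 12, 12, 9)

((10, 10, 7, 12, 12, 9),)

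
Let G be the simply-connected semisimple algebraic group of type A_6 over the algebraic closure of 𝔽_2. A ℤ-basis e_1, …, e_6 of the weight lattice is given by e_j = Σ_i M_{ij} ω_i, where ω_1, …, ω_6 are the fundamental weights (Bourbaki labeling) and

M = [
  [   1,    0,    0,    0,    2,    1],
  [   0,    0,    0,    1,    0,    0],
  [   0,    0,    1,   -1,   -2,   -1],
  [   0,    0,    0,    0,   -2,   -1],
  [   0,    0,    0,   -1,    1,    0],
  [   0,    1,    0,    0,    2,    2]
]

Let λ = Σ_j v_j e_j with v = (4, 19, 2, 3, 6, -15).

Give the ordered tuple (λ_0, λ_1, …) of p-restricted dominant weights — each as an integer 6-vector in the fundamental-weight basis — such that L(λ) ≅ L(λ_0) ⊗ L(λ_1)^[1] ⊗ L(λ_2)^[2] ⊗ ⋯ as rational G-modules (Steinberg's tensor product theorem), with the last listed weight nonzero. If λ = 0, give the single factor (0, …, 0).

((1, 1, 0, 1, 1, 1), (0, 1, 1, 1, 1, 0))

In the fundamental-weight basis, λ has coordinates c = M·v (v = (4, 19, 2, 3, 6, -15)):
  c_1 = 1·4 + 0·19 + 0·2 + 0·3 + 2·6 + (1)·(-15) = 1
  c_2 = 0·4 + 0·19 + 0·2 + 1·3 + 0·6 + (0)·(-15) = 3
  c_3 = 0·4 + 0·19 + 1·2 + (-1)·(3) + (-2)·(6) + (-1)·(-15) = 2
  c_4 = 0·4 + 0·19 + 0·2 + 0·3 + (-2)·(6) + (-1)·(-15) = 3
  c_5 = 0·4 + 0·19 + 0·2 + (-1)·(3) + 1·6 + (0)·(-15) = 3
  c_6 = 0·4 + 1·19 + 0·2 + 0·3 + 2·6 + (2)·(-15) = 1
Expand coordinatewise in base 2:
  c_1 = 1 = 1·2^0
  c_2 = 3 = 1·2^0 + 1·2^1
  c_3 = 2 = 0·2^0 + 1·2^1
  c_4 = 3 = 1·2^0 + 1·2^1
  c_5 = 3 = 1·2^0 + 1·2^1
  c_6 = 1 = 1·2^0
Factor λ_0 = (1, 1, 0, 1, 1, 1)
Factor λ_1 = (0, 1, 1, 1, 1, 0)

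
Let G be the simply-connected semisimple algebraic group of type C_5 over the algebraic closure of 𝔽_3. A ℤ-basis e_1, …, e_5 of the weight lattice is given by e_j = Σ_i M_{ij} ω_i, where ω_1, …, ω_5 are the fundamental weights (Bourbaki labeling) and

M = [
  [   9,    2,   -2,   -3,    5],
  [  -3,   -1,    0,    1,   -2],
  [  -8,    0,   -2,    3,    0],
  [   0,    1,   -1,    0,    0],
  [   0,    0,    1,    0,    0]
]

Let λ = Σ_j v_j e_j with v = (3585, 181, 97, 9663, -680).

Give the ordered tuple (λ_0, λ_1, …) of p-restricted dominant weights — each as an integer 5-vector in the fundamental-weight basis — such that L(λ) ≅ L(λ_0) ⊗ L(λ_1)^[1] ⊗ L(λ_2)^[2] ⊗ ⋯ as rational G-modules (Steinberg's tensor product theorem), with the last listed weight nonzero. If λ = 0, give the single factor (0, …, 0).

((2, 0, 1, 0, 1), (2, 2, 2, 1, 2), (1, 0, 0, 0, 1), (1, 0, 1, 0, 0), (0, 1, 1, 1, 1))

In the fundamental-weight basis, λ has coordinates c = M·v (v = (3585, 181, 97, 9663, -680)):
  c_1 = 9*3585 + 2*181 + -2*97 + -3*9663 + 5*-680 = 44
  c_2 = -3*3585 + -1*181 + 0*97 + 1*9663 + -2*-680 = 87
  c_3 = -8*3585 + 0*181 + -2*97 + 3*9663 + 0*-680 = 115
  c_4 = 0*3585 + 1*181 + -1*97 + 0*9663 + 0*-680 = 84
  c_5 = 0*3585 + 0*181 + 1*97 + 0*9663 + 0*-680 = 97
Writing each c_i in base p = 3:
  c_1 = 44 = 2·3^0 + 2·3^1 + 1·3^2 + 1·3^3
  c_2 = 87 = 0·3^0 + 2·3^1 + 0·3^2 + 0·3^3 + 1·3^4
  c_3 = 115 = 1·3^0 + 2·3^1 + 0·3^2 + 1·3^3 + 1·3^4
  c_4 = 84 = 0·3^0 + 1·3^1 + 0·3^2 + 0·3^3 + 1·3^4
  c_5 = 97 = 1·3^0 + 2·3^1 + 1·3^2 + 0·3^3 + 1·3^4
Factor λ_0 = (2, 0, 1, 0, 1)
Factor λ_1 = (2, 2, 2, 1, 2)
Factor λ_2 = (1, 0, 0, 0, 1)
Factor λ_3 = (1, 0, 1, 0, 0)
Factor λ_4 = (0, 1, 1, 1, 1)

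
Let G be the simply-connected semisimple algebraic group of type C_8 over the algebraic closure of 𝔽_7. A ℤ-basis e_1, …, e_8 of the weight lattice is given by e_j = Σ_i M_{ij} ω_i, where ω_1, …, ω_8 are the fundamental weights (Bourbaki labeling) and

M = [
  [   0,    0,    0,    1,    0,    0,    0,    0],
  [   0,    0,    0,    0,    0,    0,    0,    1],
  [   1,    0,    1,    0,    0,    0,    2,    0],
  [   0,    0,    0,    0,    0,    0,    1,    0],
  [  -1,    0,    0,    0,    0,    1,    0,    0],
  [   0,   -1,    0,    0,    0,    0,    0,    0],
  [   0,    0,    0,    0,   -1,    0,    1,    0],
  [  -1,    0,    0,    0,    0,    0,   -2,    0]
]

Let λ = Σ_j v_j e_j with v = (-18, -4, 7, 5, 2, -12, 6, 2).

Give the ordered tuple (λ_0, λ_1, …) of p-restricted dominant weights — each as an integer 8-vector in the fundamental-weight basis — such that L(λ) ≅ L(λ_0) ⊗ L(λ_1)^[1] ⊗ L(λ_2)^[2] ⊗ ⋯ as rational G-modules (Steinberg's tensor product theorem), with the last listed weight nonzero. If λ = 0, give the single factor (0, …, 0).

ω-coordinates c = M·v, v = (-18, -4, 7, 5, 2, -12, 6, 2):
  c_1 = (0)·(-18) + (0)·(-4) + (0)·(7) + (1)·(5) + (0)·(2) + (0)·(-12) + (0)·(6) + (0)·(2) = 5
  c_2 = (0)·(-18) + (0)·(-4) + (0)·(7) + (0)·(5) + (0)·(2) + (0)·(-12) + (0)·(6) + (1)·(2) = 2
  c_3 = (1)·(-18) + (0)·(-4) + (1)·(7) + (0)·(5) + (0)·(2) + (0)·(-12) + (2)·(6) + (0)·(2) = 1
  c_4 = (0)·(-18) + (0)·(-4) + (0)·(7) + (0)·(5) + (0)·(2) + (0)·(-12) + (1)·(6) + (0)·(2) = 6
  c_5 = (-1)·(-18) + (0)·(-4) + (0)·(7) + (0)·(5) + (0)·(2) + (1)·(-12) + (0)·(6) + (0)·(2) = 6
  c_6 = (0)·(-18) + (-1)·(-4) + (0)·(7) + (0)·(5) + (0)·(2) + (0)·(-12) + (0)·(6) + (0)·(2) = 4
  c_7 = (0)·(-18) + (0)·(-4) + (0)·(7) + (0)·(5) + (-1)·(2) + (0)·(-12) + (1)·(6) + (0)·(2) = 4
  c_8 = (-1)·(-18) + (0)·(-4) + (0)·(7) + (0)·(5) + (0)·(2) + (0)·(-12) + (-2)·(6) + (0)·(2) = 6
p = 7; digits c_i = Σ_j d_{ij}·7^j, 0 ≤ d_{ij} < 7:
  c_1 = 5 = 5·7^0
  c_2 = 2 = 2·7^0
  c_3 = 1 = 1·7^0
  c_4 = 6 = 6·7^0
  c_5 = 6 = 6·7^0
  c_6 = 4 = 4·7^0
  c_7 = 4 = 4·7^0
  c_8 = 6 = 6·7^0
λ_0 = (5, 2, 1, 6, 6, 4, 4, 6)

((5, 2, 1, 6, 6, 4, 4, 6),)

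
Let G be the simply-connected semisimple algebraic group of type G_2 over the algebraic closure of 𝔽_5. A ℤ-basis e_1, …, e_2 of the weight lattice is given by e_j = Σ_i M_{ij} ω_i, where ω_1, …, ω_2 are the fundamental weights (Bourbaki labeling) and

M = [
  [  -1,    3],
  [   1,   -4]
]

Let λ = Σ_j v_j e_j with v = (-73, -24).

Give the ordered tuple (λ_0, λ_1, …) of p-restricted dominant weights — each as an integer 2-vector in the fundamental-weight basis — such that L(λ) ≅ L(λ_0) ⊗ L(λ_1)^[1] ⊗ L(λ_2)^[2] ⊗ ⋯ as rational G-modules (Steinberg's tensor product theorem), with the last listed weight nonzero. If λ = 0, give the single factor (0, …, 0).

ω-coordinates c = M·v, v = (-73, -24):
  c_1 = (-1)·(-73) + (3)·(-24) = 1
  c_2 = (1)·(-73) + (-4)·(-24) = 23
Base-5 expansion of each c_i:
  c_1 = 1 = 1·5^0
  c_2 = 23 = 3·5^0 + 4·5^1
Factor λ_0 = (1, 3)
Factor λ_1 = (0, 4)

((1, 3), (0, 4))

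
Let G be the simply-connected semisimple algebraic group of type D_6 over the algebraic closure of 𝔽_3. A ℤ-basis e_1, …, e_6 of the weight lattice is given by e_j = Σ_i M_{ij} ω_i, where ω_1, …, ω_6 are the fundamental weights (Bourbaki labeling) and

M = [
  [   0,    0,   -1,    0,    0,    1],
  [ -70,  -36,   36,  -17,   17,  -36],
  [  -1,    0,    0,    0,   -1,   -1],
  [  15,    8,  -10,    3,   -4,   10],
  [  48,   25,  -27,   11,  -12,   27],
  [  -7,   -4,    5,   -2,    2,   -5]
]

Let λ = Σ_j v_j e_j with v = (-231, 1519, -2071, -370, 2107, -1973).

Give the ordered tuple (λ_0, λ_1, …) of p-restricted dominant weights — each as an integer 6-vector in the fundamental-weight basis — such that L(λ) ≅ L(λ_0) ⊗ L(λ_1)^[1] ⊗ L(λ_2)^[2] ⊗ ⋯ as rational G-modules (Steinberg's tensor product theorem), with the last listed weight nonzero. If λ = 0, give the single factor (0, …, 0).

((2, 1, 1, 0, 2, 2), (2, 1, 2, 1, 2, 1), (1, 1, 1, 2, 1, 0), (0, 2, 0, 1, 0, 0), (1, 0, 1, 1, 2, 0))

Converting to the ω-basis (c_i = row i of M dotted with v = (-231, 1519, -2071, -370, 2107, -1973)):
  c_1 = 0*-231 + 0*1519 + -1*-2071 + 0*-370 + 0*2107 + 1*-1973 = 98
  c_2 = -70*-231 + -36*1519 + 36*-2071 + -17*-370 + 17*2107 + -36*-1973 = 67
  c_3 = -1*-231 + 0*1519 + 0*-2071 + 0*-370 + -1*2107 + -1*-1973 = 97
  c_4 = 15*-231 + 8*1519 + -10*-2071 + 3*-370 + -4*2107 + 10*-1973 = 129
  c_5 = 48*-231 + 25*1519 + -27*-2071 + 11*-370 + -12*2107 + 27*-1973 = 179
  c_6 = -7*-231 + -4*1519 + 5*-2071 + -2*-370 + 2*2107 + -5*-1973 = 5
Base-3 expansion of each c_i:
  c_1 = 98 = 2·3^0 + 2·3^1 + 1·3^2 + 0·3^3 + 1·3^4
  c_2 = 67 = 1·3^0 + 1·3^1 + 1·3^2 + 2·3^3
  c_3 = 97 = 1·3^0 + 2·3^1 + 1·3^2 + 0·3^3 + 1·3^4
  c_4 = 129 = 0·3^0 + 1·3^1 + 2·3^2 + 1·3^3 + 1·3^4
  c_5 = 179 = 2·3^0 + 2·3^1 + 1·3^2 + 0·3^3 + 2·3^4
  c_6 = 5 = 2·3^0 + 1·3^1
λ_0 = (2, 1, 1, 0, 2, 2)
λ_1 = (2, 1, 2, 1, 2, 1)
λ_2 = (1, 1, 1, 2, 1, 0)
λ_3 = (0, 2, 0, 1, 0, 0)
λ_4 = (1, 0, 1, 1, 2, 0)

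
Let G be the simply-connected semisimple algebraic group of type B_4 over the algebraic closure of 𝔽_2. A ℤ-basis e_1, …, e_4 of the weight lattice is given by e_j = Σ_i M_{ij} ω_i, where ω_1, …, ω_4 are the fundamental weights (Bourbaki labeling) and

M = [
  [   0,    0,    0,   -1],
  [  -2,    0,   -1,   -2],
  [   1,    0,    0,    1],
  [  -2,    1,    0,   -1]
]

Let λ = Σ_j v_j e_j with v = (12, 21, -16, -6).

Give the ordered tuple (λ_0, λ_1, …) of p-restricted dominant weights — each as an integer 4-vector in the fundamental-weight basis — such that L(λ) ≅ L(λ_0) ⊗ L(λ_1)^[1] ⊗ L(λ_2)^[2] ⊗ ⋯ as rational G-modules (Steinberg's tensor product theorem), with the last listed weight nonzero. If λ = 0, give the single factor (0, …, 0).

((0, 0, 0, 1), (1, 0, 1, 1), (1, 1, 1, 0))

In the fundamental-weight basis, λ has coordinates c = M·v (v = (12, 21, -16, -6)):
  c_1 = (0)·(12) + (0)·(21) + (0)·(-16) + (-1)·(-6) = 6
  c_2 = (-2)·(12) + (0)·(21) + (-1)·(-16) + (-2)·(-6) = 4
  c_3 = (1)·(12) + (0)·(21) + (0)·(-16) + (1)·(-6) = 6
  c_4 = (-2)·(12) + (1)·(21) + (0)·(-16) + (-1)·(-6) = 3
p = 2; digits c_i = Σ_j d_{ij}·2^j, 0 ≤ d_{ij} < 2:
  c_1 = 6 = 0·2^0 + 1·2^1 + 1·2^2
  c_2 = 4 = 0·2^0 + 0·2^1 + 1·2^2
  c_3 = 6 = 0·2^0 + 1·2^1 + 1·2^2
  c_4 = 3 = 1·2^0 + 1·2^1
p-restricted factor λ_0 = (0, 0, 0, 1)
p-restricted factor λ_1 = (1, 0, 1, 1)
p-restricted factor λ_2 = (1, 1, 1, 0)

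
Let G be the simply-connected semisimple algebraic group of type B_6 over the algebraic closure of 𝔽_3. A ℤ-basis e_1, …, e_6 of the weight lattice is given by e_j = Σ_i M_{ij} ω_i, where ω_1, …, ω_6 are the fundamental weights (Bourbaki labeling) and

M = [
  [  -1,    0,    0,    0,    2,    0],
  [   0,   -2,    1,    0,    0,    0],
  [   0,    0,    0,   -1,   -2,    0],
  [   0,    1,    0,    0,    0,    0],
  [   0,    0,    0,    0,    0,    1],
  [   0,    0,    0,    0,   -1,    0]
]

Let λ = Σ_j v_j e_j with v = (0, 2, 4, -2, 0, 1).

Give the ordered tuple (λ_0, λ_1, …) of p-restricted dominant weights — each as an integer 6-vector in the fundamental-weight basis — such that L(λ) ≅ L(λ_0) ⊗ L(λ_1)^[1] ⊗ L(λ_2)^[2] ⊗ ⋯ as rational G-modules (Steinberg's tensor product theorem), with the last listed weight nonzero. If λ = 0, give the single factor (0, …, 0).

Converting to the ω-basis (c_i = row i of M dotted with v = (0, 2, 4, -2, 0, 1)):
  c_1 = (-1)·(0) + (0)·(2) + (0)·(4) + (0)·(-2) + (2)·(0) + (0)·(1) = 0
  c_2 = (0)·(0) + (-2)·(2) + (1)·(4) + (0)·(-2) + (0)·(0) + (0)·(1) = 0
  c_3 = (0)·(0) + (0)·(2) + (0)·(4) + (-1)·(-2) + (-2)·(0) + (0)·(1) = 2
  c_4 = (0)·(0) + (1)·(2) + (0)·(4) + (0)·(-2) + (0)·(0) + (0)·(1) = 2
  c_5 = (0)·(0) + (0)·(2) + (0)·(4) + (0)·(-2) + (0)·(0) + (1)·(1) = 1
  c_6 = (0)·(0) + (0)·(2) + (0)·(4) + (0)·(-2) + (-1)·(0) + (0)·(1) = 0
Writing each c_i in base p = 3:
  c_1 = 0
  c_2 = 0
  c_3 = 2 = 2·3^0
  c_4 = 2 = 2·3^0
  c_5 = 1 = 1·3^0
  c_6 = 0
λ_0 = (0, 0, 2, 2, 1, 0)

((0, 0, 2, 2, 1, 0),)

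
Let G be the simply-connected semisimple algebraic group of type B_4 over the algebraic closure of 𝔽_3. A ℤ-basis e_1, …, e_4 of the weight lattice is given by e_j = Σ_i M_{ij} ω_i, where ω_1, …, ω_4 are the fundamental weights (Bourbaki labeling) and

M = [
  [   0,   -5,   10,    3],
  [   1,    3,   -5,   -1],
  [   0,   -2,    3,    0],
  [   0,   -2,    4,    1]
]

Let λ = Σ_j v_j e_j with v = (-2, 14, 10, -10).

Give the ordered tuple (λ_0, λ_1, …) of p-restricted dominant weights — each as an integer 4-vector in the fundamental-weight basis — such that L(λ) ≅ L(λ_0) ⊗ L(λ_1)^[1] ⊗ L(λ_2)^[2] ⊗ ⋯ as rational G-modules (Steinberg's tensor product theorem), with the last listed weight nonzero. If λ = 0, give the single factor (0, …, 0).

Converting to the ω-basis (c_i = row i of M dotted with v = (-2, 14, 10, -10)):
  c_1 = (0)·(-2) + (-5)·(14) + (10)·(10) + (3)·(-10) = 0
  c_2 = (1)·(-2) + (3)·(14) + (-5)·(10) + (-1)·(-10) = 0
  c_3 = (0)·(-2) + (-2)·(14) + (3)·(10) + (0)·(-10) = 2
  c_4 = (0)·(-2) + (-2)·(14) + (4)·(10) + (1)·(-10) = 2
Writing each c_i in base p = 3:
  c_1 = 0
  c_2 = 0
  c_3 = 2 = 2·3^0
  c_4 = 2 = 2·3^0
Factor λ_0 = (0, 0, 2, 2)

((0, 0, 2, 2),)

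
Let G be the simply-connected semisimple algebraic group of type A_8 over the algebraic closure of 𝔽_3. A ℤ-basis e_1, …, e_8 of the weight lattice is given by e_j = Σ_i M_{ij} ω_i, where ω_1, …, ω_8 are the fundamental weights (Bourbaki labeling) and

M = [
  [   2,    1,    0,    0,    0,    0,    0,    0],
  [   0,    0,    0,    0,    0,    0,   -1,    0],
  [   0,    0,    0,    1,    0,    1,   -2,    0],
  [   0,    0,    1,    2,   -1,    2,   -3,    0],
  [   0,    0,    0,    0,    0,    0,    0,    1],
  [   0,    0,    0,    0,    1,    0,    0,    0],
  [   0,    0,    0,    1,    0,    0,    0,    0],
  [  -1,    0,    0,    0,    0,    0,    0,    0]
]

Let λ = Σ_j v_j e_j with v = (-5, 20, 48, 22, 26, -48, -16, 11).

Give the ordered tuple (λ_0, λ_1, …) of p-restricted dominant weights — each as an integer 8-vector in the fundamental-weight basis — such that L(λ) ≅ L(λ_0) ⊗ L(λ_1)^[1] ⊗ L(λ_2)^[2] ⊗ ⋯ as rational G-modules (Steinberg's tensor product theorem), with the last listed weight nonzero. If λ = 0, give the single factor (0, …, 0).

Change of basis e → ω: c = M·v where v = (-5, 20, 48, 22, 26, -48, -16, 11):
  c_1 = (2)·(-5) + 1·20 + 0·48 + 0·22 + 0·26 + (0)·(-48) + (0)·(-16) + 0·11 = 10
  c_2 = (0)·(-5) + 0·20 + 0·48 + 0·22 + 0·26 + (0)·(-48) + (-1)·(-16) + 0·11 = 16
  c_3 = (0)·(-5) + 0·20 + 0·48 + 1·22 + 0·26 + (1)·(-48) + (-2)·(-16) + 0·11 = 6
  c_4 = (0)·(-5) + 0·20 + 1·48 + 2·22 + (-1)·(26) + (2)·(-48) + (-3)·(-16) + 0·11 = 18
  c_5 = (0)·(-5) + 0·20 + 0·48 + 0·22 + 0·26 + (0)·(-48) + (0)·(-16) + 1·11 = 11
  c_6 = (0)·(-5) + 0·20 + 0·48 + 0·22 + 1·26 + (0)·(-48) + (0)·(-16) + 0·11 = 26
  c_7 = (0)·(-5) + 0·20 + 0·48 + 1·22 + 0·26 + (0)·(-48) + (0)·(-16) + 0·11 = 22
  c_8 = (-1)·(-5) + 0·20 + 0·48 + 0·22 + 0·26 + (0)·(-48) + (0)·(-16) + 0·11 = 5
p = 3; digits c_i = Σ_j d_{ij}·3^j, 0 ≤ d_{ij} < 3:
  c_1 = 10 = 1·3^0 + 0·3^1 + 1·3^2
  c_2 = 16 = 1·3^0 + 2·3^1 + 1·3^2
  c_3 = 6 = 0·3^0 + 2·3^1
  c_4 = 18 = 0·3^0 + 0·3^1 + 2·3^2
  c_5 = 11 = 2·3^0 + 0·3^1 + 1·3^2
  c_6 = 26 = 2·3^0 + 2·3^1 + 2·3^2
  c_7 = 22 = 1·3^0 + 1·3^1 + 2·3^2
  c_8 = 5 = 2·3^0 + 1·3^1
Factor λ_0 = (1, 1, 0, 0, 2, 2, 1, 2)
Factor λ_1 = (0, 2, 2, 0, 0, 2, 1, 1)
Factor λ_2 = (1, 1, 0, 2, 1, 2, 2, 0)

((1, 1, 0, 0, 2, 2, 1, 2), (0, 2, 2, 0, 0, 2, 1, 1), (1, 1, 0, 2, 1, 2, 2, 0))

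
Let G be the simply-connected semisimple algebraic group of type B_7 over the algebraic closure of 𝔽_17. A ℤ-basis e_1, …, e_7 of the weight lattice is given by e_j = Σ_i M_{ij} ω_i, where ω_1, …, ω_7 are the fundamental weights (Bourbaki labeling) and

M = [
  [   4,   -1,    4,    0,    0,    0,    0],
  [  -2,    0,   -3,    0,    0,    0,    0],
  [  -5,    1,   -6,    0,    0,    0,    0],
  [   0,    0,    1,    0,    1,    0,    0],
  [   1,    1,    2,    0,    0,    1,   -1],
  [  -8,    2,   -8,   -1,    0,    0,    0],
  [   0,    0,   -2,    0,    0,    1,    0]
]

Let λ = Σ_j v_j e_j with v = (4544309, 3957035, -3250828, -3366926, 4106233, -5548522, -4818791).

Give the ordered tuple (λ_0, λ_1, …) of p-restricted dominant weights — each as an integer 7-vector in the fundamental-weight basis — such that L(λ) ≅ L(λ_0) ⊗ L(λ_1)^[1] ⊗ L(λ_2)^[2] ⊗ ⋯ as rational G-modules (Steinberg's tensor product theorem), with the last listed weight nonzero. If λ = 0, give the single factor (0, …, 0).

((12, 16, 6, 16, 6, 1, 12), (11, 1, 2, 14, 5, 15, 0), (11, 2, 12, 1, 8, 15, 0), (9, 16, 14, 4, 3, 2, 7), (14, 7, 8, 10, 15, 11, 11))

Compute c_i = Σ_j M_{ij} v_j with v = (4544309, 3957035, -3250828, -3366926, 4106233, -5548522, -4818791):
  c_1 = (4)·(4544309) + (-1)·(3957035) + (4)·(-3250828) + (0)·(-3366926) + (0)·(4106233) + (0)·(-5548522) + (0)·(-4818791) = 1216889
  c_2 = (-2)·(4544309) + (0)·(3957035) + (-3)·(-3250828) + (0)·(-3366926) + (0)·(4106233) + (0)·(-5548522) + (0)·(-4818791) = 663866
  c_3 = (-5)·(4544309) + (1)·(3957035) + (-6)·(-3250828) + (0)·(-3366926) + (0)·(4106233) + (0)·(-5548522) + (0)·(-4818791) = 740458
  c_4 = (0)·(4544309) + (0)·(3957035) + (1)·(-3250828) + (0)·(-3366926) + (1)·(4106233) + (0)·(-5548522) + (0)·(-4818791) = 855405
  c_5 = (1)·(4544309) + (1)·(3957035) + (2)·(-3250828) + (0)·(-3366926) + (0)·(4106233) + (1)·(-5548522) + (-1)·(-4818791) = 1269957
  c_6 = (-8)·(4544309) + (2)·(3957035) + (-8)·(-3250828) + (-1)·(-3366926) + (0)·(4106233) + (0)·(-5548522) + (0)·(-4818791) = 933148
  c_7 = (0)·(4544309) + (0)·(3957035) + (-2)·(-3250828) + (0)·(-3366926) + (0)·(4106233) + (1)·(-5548522) + (0)·(-4818791) = 953134
Writing each c_i in base p = 17:
  c_1 = 1216889 = 12·17^0 + 11·17^1 + 11·17^2 + 9·17^3 + 14·17^4
  c_2 = 663866 = 16·17^0 + 1·17^1 + 2·17^2 + 16·17^3 + 7·17^4
  c_3 = 740458 = 6·17^0 + 2·17^1 + 12·17^2 + 14·17^3 + 8·17^4
  c_4 = 855405 = 16·17^0 + 14·17^1 + 1·17^2 + 4·17^3 + 10·17^4
  c_5 = 1269957 = 6·17^0 + 5·17^1 + 8·17^2 + 3·17^3 + 15·17^4
  c_6 = 933148 = 1·17^0 + 15·17^1 + 15·17^2 + 2·17^3 + 11·17^4
  c_7 = 953134 = 12·17^0 + 0·17^1 + 0·17^2 + 7·17^3 + 11·17^4
λ_0 = (12, 16, 6, 16, 6, 1, 12)
λ_1 = (11, 1, 2, 14, 5, 15, 0)
λ_2 = (11, 2, 12, 1, 8, 15, 0)
λ_3 = (9, 16, 14, 4, 3, 2, 7)
λ_4 = (14, 7, 8, 10, 15, 11, 11)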